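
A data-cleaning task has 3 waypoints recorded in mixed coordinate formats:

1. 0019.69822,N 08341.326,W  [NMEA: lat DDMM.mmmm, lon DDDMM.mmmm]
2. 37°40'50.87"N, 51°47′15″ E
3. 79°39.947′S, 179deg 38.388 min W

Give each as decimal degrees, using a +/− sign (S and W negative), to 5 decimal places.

1. 0.32830, -83.68877
2. 37.68080, 51.78750
3. -79.66578, -179.63980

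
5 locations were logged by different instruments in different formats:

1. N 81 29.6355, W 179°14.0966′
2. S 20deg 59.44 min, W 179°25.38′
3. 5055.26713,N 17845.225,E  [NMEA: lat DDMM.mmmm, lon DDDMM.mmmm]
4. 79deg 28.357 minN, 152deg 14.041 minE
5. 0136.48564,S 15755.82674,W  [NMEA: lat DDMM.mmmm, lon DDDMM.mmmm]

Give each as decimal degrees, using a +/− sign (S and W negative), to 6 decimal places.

Point 1:
  Lat: 29.6355′ = 0.493925°; total 81.4939250
  N → positive
  Longitude: 179 + 14.0966/60 = 179.2349433
  W → negative
Point 2:
  φ: 20 + 59.44/60 = 20.9906667
  S → negative
  Longitude: 25.38′ = 0.423000°; total 179.4230000
  W → negative
Point 3:
  φ: degrees = first 2 digits = 50, minutes = 55.26713; 50 + 55.26713/60 = 50.9211188
  N → positive
  λ: split at 3 digits → 178° and 45.225′; 178 + 45.225/60 = 178.7537500
  E → positive
Point 4:
  Lat: 79 + 28.357/60 = 79.4726167
  N → positive
  λ: 152 + 14.041/60 = 152.2340167
  E ⇒ keep positive
Point 5:
  Latitude: split at 2 digits → 01° and 36.48564′; 1 + 36.48564/60 = 1.6080940
  hemisphere S, so the sign is −
  Longitude: split at 3 digits → 157° and 55.82674′; 157 + 55.82674/60 = 157.9304457
  hemisphere W, so the sign is −

1. 81.493925, -179.234943
2. -20.990667, -179.423000
3. 50.921119, 178.753750
4. 79.472617, 152.234017
5. -1.608094, -157.930446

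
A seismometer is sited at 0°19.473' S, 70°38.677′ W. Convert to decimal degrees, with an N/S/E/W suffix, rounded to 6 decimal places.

0.324550° S, 70.644617° W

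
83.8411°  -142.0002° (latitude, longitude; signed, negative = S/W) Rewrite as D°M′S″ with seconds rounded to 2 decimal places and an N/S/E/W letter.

83°50′27.96″ N, 142°00′0.72″ W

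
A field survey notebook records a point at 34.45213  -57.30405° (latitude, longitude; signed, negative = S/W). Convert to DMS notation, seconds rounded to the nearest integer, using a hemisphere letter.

34°27′8″ N, 57°18′15″ W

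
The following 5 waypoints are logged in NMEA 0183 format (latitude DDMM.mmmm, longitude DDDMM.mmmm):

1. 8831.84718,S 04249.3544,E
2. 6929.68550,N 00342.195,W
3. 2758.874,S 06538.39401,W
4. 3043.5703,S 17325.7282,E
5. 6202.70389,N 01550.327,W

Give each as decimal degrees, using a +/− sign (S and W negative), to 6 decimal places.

Point 1:
  Latitude: split at 2 digits → 88° and 31.84718′; 88 + 31.84718/60 = 88.5307863
  S → negative
  Lon: split at 3 digits → 042° and 49.3544′; 42 + 49.3544/60 = 42.8225733
  E → positive
Point 2:
  Lat: degrees = first 2 digits = 69, minutes = 29.6855; 69 + 29.6855/60 = 69.4947583
  N → positive
  λ: degrees = first 3 digits = 3, minutes = 42.195; 3 + 42.195/60 = 3.7032500
  W ⇒ negate
Point 3:
  φ: split at 2 digits → 27° and 58.874′; 27 + 58.874/60 = 27.9812333
  S ⇒ negate
  λ: degrees = first 3 digits = 65, minutes = 38.39401; 65 + 38.39401/60 = 65.6399002
  hemisphere W, so the sign is −
Point 4:
  Lat: degrees = first 2 digits = 30, minutes = 43.5703; 30 + 43.5703/60 = 30.7261717
  S → negative
  Lon: degrees = first 3 digits = 173, minutes = 25.7282; 173 + 25.7282/60 = 173.4288033
  E → positive
Point 5:
  Lat: split at 2 digits → 62° and 2.70389′; 62 + 2.70389/60 = 62.0450648
  N ⇒ keep positive
  Longitude: split at 3 digits → 015° and 50.327′; 15 + 50.327/60 = 15.8387833
  W → negative

1. -88.530786, 42.822573
2. 69.494758, -3.703250
3. -27.981233, -65.639900
4. -30.726172, 173.428803
5. 62.045065, -15.838783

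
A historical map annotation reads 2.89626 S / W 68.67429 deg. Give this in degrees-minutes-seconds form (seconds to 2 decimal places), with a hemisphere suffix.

2°53′46.54″ S, 68°40′27.44″ W

Latitude: 0.896260 × 60 = 53.77560′ → 53′, remainder × 60 = 46.5360″
Lon: 0.674290° → 40.45740′; 0.45740 × 60 = 27.4440″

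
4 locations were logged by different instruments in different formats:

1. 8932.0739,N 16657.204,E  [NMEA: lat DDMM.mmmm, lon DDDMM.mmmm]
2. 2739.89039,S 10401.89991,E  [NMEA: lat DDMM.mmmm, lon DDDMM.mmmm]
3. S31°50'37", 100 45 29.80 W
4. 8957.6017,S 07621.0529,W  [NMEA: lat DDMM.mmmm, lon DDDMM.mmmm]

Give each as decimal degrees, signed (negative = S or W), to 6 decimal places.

Point 1:
  Latitude: degrees = first 2 digits = 89, minutes = 32.0739; 89 + 32.0739/60 = 89.5345650
  N → positive
  Longitude: degrees = first 3 digits = 166, minutes = 57.204; 166 + 57.204/60 = 166.9534000
  E ⇒ keep positive
Point 2:
  φ: split at 2 digits → 27° and 39.89039′; 27 + 39.89039/60 = 27.6648398
  S → negative
  Lon: split at 3 digits → 104° and 1.89991′; 104 + 1.89991/60 = 104.0316652
  E ⇒ keep positive
Point 3:
  φ: 31 + 50/60 + 37/3600 = 31.8436111
  hemisphere S, so the sign is −
  λ: 100° + 45/60 + 29.8/3600 = 100 + 0.750000 + 0.008278 = 100.7582778
  W ⇒ negate
Point 4:
  φ: degrees = first 2 digits = 89, minutes = 57.6017; 89 + 57.6017/60 = 89.9600283
  S → negative
  λ: split at 3 digits → 076° and 21.0529′; 76 + 21.0529/60 = 76.3508817
  hemisphere W, so the sign is −

1. 89.534565, 166.953400
2. -27.664840, 104.031665
3. -31.843611, -100.758278
4. -89.960028, -76.350882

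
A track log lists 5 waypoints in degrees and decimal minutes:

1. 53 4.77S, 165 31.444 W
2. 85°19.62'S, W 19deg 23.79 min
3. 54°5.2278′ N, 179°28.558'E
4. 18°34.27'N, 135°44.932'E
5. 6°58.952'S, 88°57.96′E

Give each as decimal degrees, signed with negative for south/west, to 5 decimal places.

1. -53.07950, -165.52407
2. -85.32700, -19.39650
3. 54.08713, 179.47597
4. 18.57117, 135.74887
5. -6.98253, 88.96600

Point 1:
  φ: 53 + 4.77/60 = 53.079500
  hemisphere S, so the sign is −
  Longitude: 165 + 31.444/60 = 165.524067
  W ⇒ negate
Point 2:
  Latitude: 85 + 19.62/60 = 85.327000
  S ⇒ negate
  λ: 23.79′ = 0.396500°; total 19.396500
  W ⇒ negate
Point 3:
  Lat: 5.2278′ = 0.087130°; total 54.087130
  N → positive
  Longitude: 28.558′ = 0.475967°; total 179.475967
  E → positive
Point 4:
  Lat: 18 + 34.27/60 = 18.571167
  N → positive
  λ: 135 + 44.932/60 = 135.748867
  E → positive
Point 5:
  φ: 6 + 58.952/60 = 6.982533
  S ⇒ negate
  Lon: 57.96′ = 0.966000°; total 88.966000
  E → positive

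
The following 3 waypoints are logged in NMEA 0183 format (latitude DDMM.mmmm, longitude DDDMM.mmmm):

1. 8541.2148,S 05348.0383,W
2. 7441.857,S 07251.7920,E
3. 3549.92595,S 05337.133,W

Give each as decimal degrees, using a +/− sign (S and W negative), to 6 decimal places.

1. -85.686913, -53.800638
2. -74.697617, 72.863200
3. -35.832099, -53.618883

Point 1:
  Lat: degrees = first 2 digits = 85, minutes = 41.2148; 85 + 41.2148/60 = 85.6869133
  S ⇒ negate
  Longitude: degrees = first 3 digits = 53, minutes = 48.0383; 53 + 48.0383/60 = 53.8006383
  W → negative
Point 2:
  Latitude: degrees = first 2 digits = 74, minutes = 41.857; 74 + 41.857/60 = 74.6976167
  S ⇒ negate
  Lon: split at 3 digits → 072° and 51.792′; 72 + 51.792/60 = 72.8632000
  E ⇒ keep positive
Point 3:
  φ: split at 2 digits → 35° and 49.92595′; 35 + 49.92595/60 = 35.8320992
  S → negative
  λ: degrees = first 3 digits = 53, minutes = 37.133; 53 + 37.133/60 = 53.6188833
  W → negative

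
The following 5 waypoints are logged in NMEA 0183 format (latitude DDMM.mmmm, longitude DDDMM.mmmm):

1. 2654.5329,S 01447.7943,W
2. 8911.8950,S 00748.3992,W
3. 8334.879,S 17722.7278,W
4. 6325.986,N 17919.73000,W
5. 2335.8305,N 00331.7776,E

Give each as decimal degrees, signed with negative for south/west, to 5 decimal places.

1. -26.90888, -14.79657
2. -89.19825, -7.80665
3. -83.58132, -177.37880
4. 63.43310, -179.32883
5. 23.59718, 3.52963

Point 1:
  φ: split at 2 digits → 26° and 54.5329′; 26 + 54.5329/60 = 26.908882
  S ⇒ negate
  Longitude: split at 3 digits → 014° and 47.7943′; 14 + 47.7943/60 = 14.796572
  hemisphere W, so the sign is −
Point 2:
  φ: degrees = first 2 digits = 89, minutes = 11.895; 89 + 11.895/60 = 89.198250
  S ⇒ negate
  Lon: degrees = first 3 digits = 7, minutes = 48.3992; 7 + 48.3992/60 = 7.806653
  W ⇒ negate
Point 3:
  φ: degrees = first 2 digits = 83, minutes = 34.879; 83 + 34.879/60 = 83.581317
  S ⇒ negate
  Longitude: split at 3 digits → 177° and 22.7278′; 177 + 22.7278/60 = 177.378797
  W ⇒ negate
Point 4:
  Lat: split at 2 digits → 63° and 25.986′; 63 + 25.986/60 = 63.433100
  N ⇒ keep positive
  Longitude: split at 3 digits → 179° and 19.73′; 179 + 19.73/60 = 179.328833
  hemisphere W, so the sign is −
Point 5:
  φ: split at 2 digits → 23° and 35.8305′; 23 + 35.8305/60 = 23.597175
  N → positive
  λ: split at 3 digits → 003° and 31.7776′; 3 + 31.7776/60 = 3.529627
  E ⇒ keep positive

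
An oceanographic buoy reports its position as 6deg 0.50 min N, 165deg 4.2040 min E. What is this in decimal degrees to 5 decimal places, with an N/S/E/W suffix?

Latitude: 0.5′ = 0.008333°; total 6.008333
λ: 165 + 4.204/60 = 165.070067

6.00833° N, 165.07007° E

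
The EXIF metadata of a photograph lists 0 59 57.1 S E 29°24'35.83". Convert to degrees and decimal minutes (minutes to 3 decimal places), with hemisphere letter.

φ: seconds/60 = 0.95167; minutes = 59 + 0.95167 = 59.95167
Longitude: seconds/60 = 0.59717; minutes = 24 + 0.59717 = 24.59717

0° 59.952′ S, 29° 24.597′ E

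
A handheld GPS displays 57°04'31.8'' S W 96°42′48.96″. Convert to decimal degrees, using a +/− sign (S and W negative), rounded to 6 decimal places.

-57.075500, -96.713600

Latitude: 57 + 4/60 + 31.8/3600 = 57.0755000
S → negative
λ: 42′ + 48.96″ = 42.81600′; 96 + 42.81600/60 = 96.7136000
hemisphere W, so the sign is −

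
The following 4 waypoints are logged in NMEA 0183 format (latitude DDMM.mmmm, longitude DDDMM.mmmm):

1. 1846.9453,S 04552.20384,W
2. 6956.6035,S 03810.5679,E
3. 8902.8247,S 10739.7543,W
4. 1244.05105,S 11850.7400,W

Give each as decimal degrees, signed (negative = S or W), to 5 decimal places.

1. -18.78242, -45.87006
2. -69.94339, 38.17613
3. -89.04708, -107.66257
4. -12.73418, -118.84567

Point 1:
  φ: split at 2 digits → 18° and 46.9453′; 18 + 46.9453/60 = 18.782422
  S → negative
  Longitude: split at 3 digits → 045° and 52.20384′; 45 + 52.20384/60 = 45.870064
  W ⇒ negate
Point 2:
  φ: split at 2 digits → 69° and 56.6035′; 69 + 56.6035/60 = 69.943392
  hemisphere S, so the sign is −
  λ: degrees = first 3 digits = 38, minutes = 10.5679; 38 + 10.5679/60 = 38.176132
  E → positive
Point 3:
  Lat: degrees = first 2 digits = 89, minutes = 2.8247; 89 + 2.8247/60 = 89.047078
  hemisphere S, so the sign is −
  Lon: split at 3 digits → 107° and 39.7543′; 107 + 39.7543/60 = 107.662572
  W ⇒ negate
Point 4:
  Latitude: degrees = first 2 digits = 12, minutes = 44.05105; 12 + 44.05105/60 = 12.734184
  S → negative
  Lon: split at 3 digits → 118° and 50.74′; 118 + 50.74/60 = 118.845667
  hemisphere W, so the sign is −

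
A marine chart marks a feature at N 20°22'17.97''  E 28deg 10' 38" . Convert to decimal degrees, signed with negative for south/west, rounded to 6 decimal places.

20.371658, 28.177222

φ: 20° + 22/60 + 17.97/3600 = 20 + 0.366667 + 0.004992 = 20.3716583
N → positive
λ: 28 + 10/60 + 38/3600 = 28.1772222
E ⇒ keep positive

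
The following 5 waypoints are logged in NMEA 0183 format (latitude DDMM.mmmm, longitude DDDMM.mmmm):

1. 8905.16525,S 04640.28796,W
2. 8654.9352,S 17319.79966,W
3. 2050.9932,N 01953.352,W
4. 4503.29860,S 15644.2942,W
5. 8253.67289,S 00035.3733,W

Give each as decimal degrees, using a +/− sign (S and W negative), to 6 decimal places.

1. -89.086088, -46.671466
2. -86.915587, -173.329994
3. 20.849887, -19.889200
4. -45.054977, -156.738237
5. -82.894548, -0.589555

Point 1:
  Lat: degrees = first 2 digits = 89, minutes = 5.16525; 89 + 5.16525/60 = 89.0860875
  S ⇒ negate
  Longitude: split at 3 digits → 046° and 40.28796′; 46 + 40.28796/60 = 46.6714660
  W ⇒ negate
Point 2:
  Latitude: split at 2 digits → 86° and 54.9352′; 86 + 54.9352/60 = 86.9155867
  S → negative
  Lon: split at 3 digits → 173° and 19.79966′; 173 + 19.79966/60 = 173.3299943
  hemisphere W, so the sign is −
Point 3:
  φ: degrees = first 2 digits = 20, minutes = 50.9932; 20 + 50.9932/60 = 20.8498867
  N → positive
  Longitude: degrees = first 3 digits = 19, minutes = 53.352; 19 + 53.352/60 = 19.8892000
  hemisphere W, so the sign is −
Point 4:
  Lat: split at 2 digits → 45° and 3.2986′; 45 + 3.2986/60 = 45.0549767
  S → negative
  Longitude: degrees = first 3 digits = 156, minutes = 44.2942; 156 + 44.2942/60 = 156.7382367
  W ⇒ negate
Point 5:
  Lat: degrees = first 2 digits = 82, minutes = 53.67289; 82 + 53.67289/60 = 82.8945482
  hemisphere S, so the sign is −
  λ: split at 3 digits → 000° and 35.3733′; 0 + 35.3733/60 = 0.5895550
  hemisphere W, so the sign is −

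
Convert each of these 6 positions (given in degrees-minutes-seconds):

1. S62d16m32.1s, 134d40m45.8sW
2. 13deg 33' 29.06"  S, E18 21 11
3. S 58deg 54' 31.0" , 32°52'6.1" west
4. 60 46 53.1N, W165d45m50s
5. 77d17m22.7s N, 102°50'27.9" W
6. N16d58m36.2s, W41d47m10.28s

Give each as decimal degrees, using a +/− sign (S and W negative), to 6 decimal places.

Point 1:
  φ: 62 + 16/60 + 32.1/3600 = 62.2755833
  hemisphere S, so the sign is −
  Longitude: 134° + 40/60 + 45.8/3600 = 134 + 0.666667 + 0.012722 = 134.6793889
  W → negative
Point 2:
  Latitude: 13 + 33/60 + 29.06/3600 = 13.5580722
  S ⇒ negate
  Longitude: 18 + 21/60 + 11/3600 = 18.3530556
  E ⇒ keep positive
Point 3:
  Lat: 58° + 54/60 + 31/3600 = 58 + 0.900000 + 0.008611 = 58.9086111
  hemisphere S, so the sign is −
  λ: 32° + 52/60 + 6.1/3600 = 32 + 0.866667 + 0.001694 = 32.8683611
  W ⇒ negate
Point 4:
  Lat: 60 + 46/60 + 53.1/3600 = 60.7814167
  N → positive
  Longitude: 165° + 45/60 + 50/3600 = 165 + 0.750000 + 0.013889 = 165.7638889
  W → negative
Point 5:
  Lat: 77° + 17/60 + 22.7/3600 = 77 + 0.283333 + 0.006306 = 77.2896389
  N → positive
  Lon: 50′ + 27.9″ = 50.46500′; 102 + 50.46500/60 = 102.8410833
  W → negative
Point 6:
  Latitude: 58′ + 36.2″ = 58.60333′; 16 + 58.60333/60 = 16.9767222
  N ⇒ keep positive
  Longitude: 41° + 47/60 + 10.28/3600 = 41 + 0.783333 + 0.002856 = 41.7861889
  hemisphere W, so the sign is −

1. -62.275583, -134.679389
2. -13.558072, 18.353056
3. -58.908611, -32.868361
4. 60.781417, -165.763889
5. 77.289639, -102.841083
6. 16.976722, -41.786189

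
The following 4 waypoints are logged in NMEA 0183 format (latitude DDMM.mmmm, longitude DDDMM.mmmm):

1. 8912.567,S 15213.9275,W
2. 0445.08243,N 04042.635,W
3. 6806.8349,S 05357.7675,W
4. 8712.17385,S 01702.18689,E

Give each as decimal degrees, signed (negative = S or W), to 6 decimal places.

1. -89.209450, -152.232125
2. 4.751374, -40.710583
3. -68.113915, -53.962792
4. -87.202898, 17.036448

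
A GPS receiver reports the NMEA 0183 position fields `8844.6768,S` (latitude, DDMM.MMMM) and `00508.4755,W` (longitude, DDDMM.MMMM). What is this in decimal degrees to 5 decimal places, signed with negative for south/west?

-88.74461, -5.14126

φ: split at 2 digits → 88° and 44.6768′; 88 + 44.6768/60 = 88.744613
hemisphere S, so the sign is −
Longitude: split at 3 digits → 005° and 8.4755′; 5 + 8.4755/60 = 5.141258
hemisphere W, so the sign is −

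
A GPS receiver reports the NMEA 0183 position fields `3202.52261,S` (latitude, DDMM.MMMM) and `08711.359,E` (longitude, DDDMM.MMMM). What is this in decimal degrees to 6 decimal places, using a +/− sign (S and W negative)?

φ: split at 2 digits → 32° and 2.52261′; 32 + 2.52261/60 = 32.0420435
S ⇒ negate
λ: split at 3 digits → 087° and 11.359′; 87 + 11.359/60 = 87.1893167
E ⇒ keep positive

-32.042044, 87.189317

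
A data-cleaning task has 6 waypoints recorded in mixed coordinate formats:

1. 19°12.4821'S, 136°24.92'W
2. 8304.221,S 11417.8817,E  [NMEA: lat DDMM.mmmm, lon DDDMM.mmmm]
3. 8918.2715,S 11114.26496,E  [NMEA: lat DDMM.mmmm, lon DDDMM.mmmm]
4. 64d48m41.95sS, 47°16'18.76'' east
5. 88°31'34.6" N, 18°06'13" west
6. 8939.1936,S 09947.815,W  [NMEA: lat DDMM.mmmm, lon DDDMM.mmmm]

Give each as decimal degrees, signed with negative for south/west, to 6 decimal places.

1. -19.208035, -136.415333
2. -83.070350, 114.298028
3. -89.304525, 111.237749
4. -64.811653, 47.271878
5. 88.526278, -18.103611
6. -89.653227, -99.796917

Point 1:
  Lat: 12.4821′ = 0.208035°; total 19.2080350
  S ⇒ negate
  λ: 24.92′ = 0.415333°; total 136.4153333
  W ⇒ negate
Point 2:
  Lat: degrees = first 2 digits = 83, minutes = 4.221; 83 + 4.221/60 = 83.0703500
  S → negative
  Lon: degrees = first 3 digits = 114, minutes = 17.8817; 114 + 17.8817/60 = 114.2980283
  E ⇒ keep positive
Point 3:
  Latitude: degrees = first 2 digits = 89, minutes = 18.2715; 89 + 18.2715/60 = 89.3045250
  hemisphere S, so the sign is −
  Lon: split at 3 digits → 111° and 14.26496′; 111 + 14.26496/60 = 111.2377493
  E ⇒ keep positive
Point 4:
  Latitude: 48′ + 41.95″ = 48.69917′; 64 + 48.69917/60 = 64.8116528
  S → negative
  λ: 16′ + 18.76″ = 16.31267′; 47 + 16.31267/60 = 47.2718778
  E → positive
Point 5:
  Latitude: 88° + 31/60 + 34.6/3600 = 88 + 0.516667 + 0.009611 = 88.5262778
  N ⇒ keep positive
  λ: 18° + 6/60 + 13/3600 = 18 + 0.100000 + 0.003611 = 18.1036111
  W ⇒ negate
Point 6:
  Latitude: split at 2 digits → 89° and 39.1936′; 89 + 39.1936/60 = 89.6532267
  hemisphere S, so the sign is −
  Longitude: split at 3 digits → 099° and 47.815′; 99 + 47.815/60 = 99.7969167
  W ⇒ negate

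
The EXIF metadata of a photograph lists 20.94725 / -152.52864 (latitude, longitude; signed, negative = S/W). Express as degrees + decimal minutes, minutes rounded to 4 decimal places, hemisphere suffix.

Latitude: minutes = (20.947250 − 20) × 60 = 56.835000
Longitude is negative → W; |value| = 152.528640
λ: 152° + 0.528640 × 60 = 152° 31.718400′

20° 56.8350′ N, 152° 31.7184′ W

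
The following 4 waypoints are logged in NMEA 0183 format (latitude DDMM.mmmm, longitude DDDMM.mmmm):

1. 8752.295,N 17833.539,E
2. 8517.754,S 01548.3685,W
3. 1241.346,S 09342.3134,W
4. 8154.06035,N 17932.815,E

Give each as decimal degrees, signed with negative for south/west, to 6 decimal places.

Point 1:
  φ: split at 2 digits → 87° and 52.295′; 87 + 52.295/60 = 87.8715833
  N → positive
  Lon: degrees = first 3 digits = 178, minutes = 33.539; 178 + 33.539/60 = 178.5589833
  E ⇒ keep positive
Point 2:
  Lat: split at 2 digits → 85° and 17.754′; 85 + 17.754/60 = 85.2959000
  S → negative
  λ: degrees = first 3 digits = 15, minutes = 48.3685; 15 + 48.3685/60 = 15.8061417
  W ⇒ negate
Point 3:
  Latitude: degrees = first 2 digits = 12, minutes = 41.346; 12 + 41.346/60 = 12.6891000
  S → negative
  Longitude: degrees = first 3 digits = 93, minutes = 42.3134; 93 + 42.3134/60 = 93.7052233
  hemisphere W, so the sign is −
Point 4:
  Latitude: split at 2 digits → 81° and 54.06035′; 81 + 54.06035/60 = 81.9010058
  N ⇒ keep positive
  Longitude: degrees = first 3 digits = 179, minutes = 32.815; 179 + 32.815/60 = 179.5469167
  E → positive

1. 87.871583, 178.558983
2. -85.295900, -15.806142
3. -12.689100, -93.705223
4. 81.901006, 179.546917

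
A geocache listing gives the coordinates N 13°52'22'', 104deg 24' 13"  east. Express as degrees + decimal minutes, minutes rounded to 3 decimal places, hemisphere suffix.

Latitude: 52 + 22/60 = 52.36667′
Longitude: seconds/60 = 0.21667; minutes = 24 + 0.21667 = 24.21667

13° 52.367′ N, 104° 24.217′ E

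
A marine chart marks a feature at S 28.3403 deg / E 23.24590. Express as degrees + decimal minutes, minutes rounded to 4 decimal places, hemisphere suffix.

φ: fractional part 0.340300 → 20.418000 minutes
λ: 23° + 0.245900 × 60 = 23° 14.754000′

28° 20.4180′ S, 23° 14.7540′ E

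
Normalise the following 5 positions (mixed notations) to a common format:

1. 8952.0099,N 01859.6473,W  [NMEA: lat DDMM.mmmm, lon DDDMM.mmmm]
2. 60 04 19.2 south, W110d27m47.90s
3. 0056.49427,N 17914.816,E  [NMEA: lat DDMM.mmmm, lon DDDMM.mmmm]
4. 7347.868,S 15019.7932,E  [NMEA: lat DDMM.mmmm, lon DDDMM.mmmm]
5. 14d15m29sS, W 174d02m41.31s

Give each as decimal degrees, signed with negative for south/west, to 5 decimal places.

Point 1:
  Latitude: degrees = first 2 digits = 89, minutes = 52.0099; 89 + 52.0099/60 = 89.866832
  N → positive
  Longitude: degrees = first 3 digits = 18, minutes = 59.6473; 18 + 59.6473/60 = 18.994122
  hemisphere W, so the sign is −
Point 2:
  φ: 60 + 4/60 + 19.2/3600 = 60.072000
  hemisphere S, so the sign is −
  Lon: 110° + 27/60 + 47.9/3600 = 110 + 0.450000 + 0.013306 = 110.463306
  W ⇒ negate
Point 3:
  Latitude: split at 2 digits → 00° and 56.49427′; 0 + 56.49427/60 = 0.941571
  N → positive
  λ: degrees = first 3 digits = 179, minutes = 14.816; 179 + 14.816/60 = 179.246933
  E → positive
Point 4:
  Lat: split at 2 digits → 73° and 47.868′; 73 + 47.868/60 = 73.797800
  S → negative
  Lon: degrees = first 3 digits = 150, minutes = 19.7932; 150 + 19.7932/60 = 150.329887
  E ⇒ keep positive
Point 5:
  Lat: 14 + 15/60 + 29/3600 = 14.258056
  hemisphere S, so the sign is −
  Lon: 2′ + 41.31″ = 2.68850′; 174 + 2.68850/60 = 174.044808
  W ⇒ negate

1. 89.86683, -18.99412
2. -60.07200, -110.46331
3. 0.94157, 179.24693
4. -73.79780, 150.32989
5. -14.25806, -174.04481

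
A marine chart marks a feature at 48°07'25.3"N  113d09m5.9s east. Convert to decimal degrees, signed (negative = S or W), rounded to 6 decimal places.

48.123694, 113.151639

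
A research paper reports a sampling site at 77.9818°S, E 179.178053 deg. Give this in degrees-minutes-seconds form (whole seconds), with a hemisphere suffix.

77°58′54″ S, 179°10′41″ E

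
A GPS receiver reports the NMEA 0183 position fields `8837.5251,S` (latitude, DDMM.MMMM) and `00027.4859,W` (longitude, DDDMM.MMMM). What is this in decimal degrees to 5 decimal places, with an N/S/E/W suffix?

88.62542° S, 0.45810° W

Lat: degrees = first 2 digits = 88, minutes = 37.5251; 88 + 37.5251/60 = 88.625418
λ: split at 3 digits → 000° and 27.4859′; 0 + 27.4859/60 = 0.458098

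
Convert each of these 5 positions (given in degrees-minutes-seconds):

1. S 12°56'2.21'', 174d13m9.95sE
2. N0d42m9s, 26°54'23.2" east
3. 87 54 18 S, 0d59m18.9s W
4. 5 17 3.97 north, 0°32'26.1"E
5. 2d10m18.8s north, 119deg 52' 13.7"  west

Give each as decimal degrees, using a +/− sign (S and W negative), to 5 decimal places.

1. -12.93395, 174.21943
2. 0.70250, 26.90644
3. -87.90500, -0.98858
4. 5.28444, 0.54058
5. 2.17189, -119.87047

Point 1:
  Latitude: 12 + 56/60 + 2.21/3600 = 12.933947
  hemisphere S, so the sign is −
  λ: 174° + 13/60 + 9.95/3600 = 174 + 0.216667 + 0.002764 = 174.219431
  E → positive
Point 2:
  Latitude: 42′ + 9″ = 42.15000′; 0 + 42.15000/60 = 0.702500
  N → positive
  Lon: 26° + 54/60 + 23.2/3600 = 26 + 0.900000 + 0.006444 = 26.906444
  E → positive
Point 3:
  Latitude: 87 + 54/60 + 18/3600 = 87.905000
  S → negative
  Longitude: 59′ + 18.9″ = 59.31500′; 0 + 59.31500/60 = 0.988583
  W → negative
Point 4:
  Latitude: 17′ + 3.97″ = 17.06617′; 5 + 17.06617/60 = 5.284436
  N → positive
  Longitude: 32′ + 26.1″ = 32.43500′; 0 + 32.43500/60 = 0.540583
  E → positive
Point 5:
  Lat: 2° + 10/60 + 18.8/3600 = 2 + 0.166667 + 0.005222 = 2.171889
  N → positive
  Longitude: 119° + 52/60 + 13.7/3600 = 119 + 0.866667 + 0.003806 = 119.870472
  W ⇒ negate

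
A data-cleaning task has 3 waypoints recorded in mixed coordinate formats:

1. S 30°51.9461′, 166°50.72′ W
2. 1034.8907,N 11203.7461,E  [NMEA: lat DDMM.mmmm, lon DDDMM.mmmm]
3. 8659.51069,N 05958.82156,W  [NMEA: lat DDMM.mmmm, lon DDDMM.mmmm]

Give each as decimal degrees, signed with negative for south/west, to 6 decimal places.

Point 1:
  Lat: 51.9461′ = 0.865768°; total 30.8657683
  hemisphere S, so the sign is −
  Lon: 166 + 50.72/60 = 166.8453333
  W → negative
Point 2:
  Latitude: split at 2 digits → 10° and 34.8907′; 10 + 34.8907/60 = 10.5815117
  N → positive
  Longitude: split at 3 digits → 112° and 3.7461′; 112 + 3.7461/60 = 112.0624350
  E ⇒ keep positive
Point 3:
  Lat: split at 2 digits → 86° and 59.51069′; 86 + 59.51069/60 = 86.9918448
  N → positive
  Longitude: split at 3 digits → 059° and 58.82156′; 59 + 58.82156/60 = 59.9803593
  hemisphere W, so the sign is −

1. -30.865768, -166.845333
2. 10.581512, 112.062435
3. 86.991845, -59.980359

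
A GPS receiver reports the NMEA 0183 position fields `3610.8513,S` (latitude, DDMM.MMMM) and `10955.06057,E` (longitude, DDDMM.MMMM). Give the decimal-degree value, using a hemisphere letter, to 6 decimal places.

36.180855° S, 109.917676° E

φ: split at 2 digits → 36° and 10.8513′; 36 + 10.8513/60 = 36.1808550
Lon: split at 3 digits → 109° and 55.06057′; 109 + 55.06057/60 = 109.9176762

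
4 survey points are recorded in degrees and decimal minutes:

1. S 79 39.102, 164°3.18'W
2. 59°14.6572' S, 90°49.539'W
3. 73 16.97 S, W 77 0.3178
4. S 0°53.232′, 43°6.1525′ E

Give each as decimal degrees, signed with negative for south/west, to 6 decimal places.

Point 1:
  φ: 79 + 39.102/60 = 79.6517000
  S ⇒ negate
  Longitude: 164 + 3.18/60 = 164.0530000
  W → negative
Point 2:
  Latitude: 14.6572′ = 0.244287°; total 59.2442867
  hemisphere S, so the sign is −
  Lon: 49.539′ = 0.825650°; total 90.8256500
  W ⇒ negate
Point 3:
  φ: 16.97′ = 0.282833°; total 73.2828333
  S → negative
  Lon: 0.3178′ = 0.005297°; total 77.0052967
  hemisphere W, so the sign is −
Point 4:
  Latitude: 53.232′ = 0.887200°; total 0.8872000
  hemisphere S, so the sign is −
  Lon: 6.1525′ = 0.102542°; total 43.1025417
  E ⇒ keep positive

1. -79.651700, -164.053000
2. -59.244287, -90.825650
3. -73.282833, -77.005297
4. -0.887200, 43.102542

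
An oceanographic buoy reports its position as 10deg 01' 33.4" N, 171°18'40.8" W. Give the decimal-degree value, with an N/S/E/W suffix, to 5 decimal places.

Lat: 1′ + 33.4″ = 1.55667′; 10 + 1.55667/60 = 10.025944
Lon: 171° + 18/60 + 40.8/3600 = 171 + 0.300000 + 0.011333 = 171.311333

10.02594° N, 171.31133° W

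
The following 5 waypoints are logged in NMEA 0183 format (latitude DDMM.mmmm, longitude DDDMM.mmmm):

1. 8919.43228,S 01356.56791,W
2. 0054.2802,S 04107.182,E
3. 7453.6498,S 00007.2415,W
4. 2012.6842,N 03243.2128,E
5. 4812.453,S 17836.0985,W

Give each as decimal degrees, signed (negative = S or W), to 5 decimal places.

Point 1:
  Latitude: degrees = first 2 digits = 89, minutes = 19.43228; 89 + 19.43228/60 = 89.323871
  hemisphere S, so the sign is −
  Lon: split at 3 digits → 013° and 56.56791′; 13 + 56.56791/60 = 13.942799
  W ⇒ negate
Point 2:
  Latitude: split at 2 digits → 00° and 54.2802′; 0 + 54.2802/60 = 0.904670
  S ⇒ negate
  Lon: degrees = first 3 digits = 41, minutes = 7.182; 41 + 7.182/60 = 41.119700
  E ⇒ keep positive
Point 3:
  Lat: degrees = first 2 digits = 74, minutes = 53.6498; 74 + 53.6498/60 = 74.894163
  S ⇒ negate
  λ: split at 3 digits → 000° and 7.2415′; 0 + 7.2415/60 = 0.120692
  W → negative
Point 4:
  φ: split at 2 digits → 20° and 12.6842′; 20 + 12.6842/60 = 20.211403
  N ⇒ keep positive
  Longitude: degrees = first 3 digits = 32, minutes = 43.2128; 32 + 43.2128/60 = 32.720213
  E ⇒ keep positive
Point 5:
  Lat: degrees = first 2 digits = 48, minutes = 12.453; 48 + 12.453/60 = 48.207550
  hemisphere S, so the sign is −
  Longitude: degrees = first 3 digits = 178, minutes = 36.0985; 178 + 36.0985/60 = 178.601642
  W ⇒ negate

1. -89.32387, -13.94280
2. -0.90467, 41.11970
3. -74.89416, -0.12069
4. 20.21140, 32.72021
5. -48.20755, -178.60164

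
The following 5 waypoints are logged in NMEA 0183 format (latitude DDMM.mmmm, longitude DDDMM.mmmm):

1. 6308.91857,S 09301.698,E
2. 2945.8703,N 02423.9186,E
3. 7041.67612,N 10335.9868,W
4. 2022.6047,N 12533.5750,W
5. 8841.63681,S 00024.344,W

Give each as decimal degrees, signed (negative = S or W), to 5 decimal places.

1. -63.14864, 93.02830
2. 29.76451, 24.39864
3. 70.69460, -103.59978
4. 20.37675, -125.55958
5. -88.69395, -0.40573

Point 1:
  Lat: split at 2 digits → 63° and 8.91857′; 63 + 8.91857/60 = 63.148643
  hemisphere S, so the sign is −
  λ: split at 3 digits → 093° and 1.698′; 93 + 1.698/60 = 93.028300
  E → positive
Point 2:
  Lat: degrees = first 2 digits = 29, minutes = 45.8703; 29 + 45.8703/60 = 29.764505
  N → positive
  λ: split at 3 digits → 024° and 23.9186′; 24 + 23.9186/60 = 24.398643
  E ⇒ keep positive
Point 3:
  Lat: degrees = first 2 digits = 70, minutes = 41.67612; 70 + 41.67612/60 = 70.694602
  N → positive
  Lon: split at 3 digits → 103° and 35.9868′; 103 + 35.9868/60 = 103.599780
  hemisphere W, so the sign is −
Point 4:
  φ: split at 2 digits → 20° and 22.6047′; 20 + 22.6047/60 = 20.376745
  N ⇒ keep positive
  Longitude: degrees = first 3 digits = 125, minutes = 33.575; 125 + 33.575/60 = 125.559583
  hemisphere W, so the sign is −
Point 5:
  φ: split at 2 digits → 88° and 41.63681′; 88 + 41.63681/60 = 88.693947
  hemisphere S, so the sign is −
  λ: degrees = first 3 digits = 0, minutes = 24.344; 0 + 24.344/60 = 0.405733
  W → negative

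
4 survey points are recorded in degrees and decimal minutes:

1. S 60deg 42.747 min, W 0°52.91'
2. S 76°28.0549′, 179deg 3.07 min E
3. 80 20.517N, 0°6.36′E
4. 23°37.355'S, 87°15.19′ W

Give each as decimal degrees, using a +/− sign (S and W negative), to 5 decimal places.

Point 1:
  Latitude: 42.747′ = 0.712450°; total 60.712450
  S → negative
  Lon: 0 + 52.91/60 = 0.881833
  hemisphere W, so the sign is −
Point 2:
  Latitude: 28.0549′ = 0.467582°; total 76.467582
  hemisphere S, so the sign is −
  Longitude: 179 + 3.07/60 = 179.051167
  E ⇒ keep positive
Point 3:
  Lat: 20.517′ = 0.341950°; total 80.341950
  N → positive
  Longitude: 0 + 6.36/60 = 0.106000
  E → positive
Point 4:
  Lat: 23 + 37.355/60 = 23.622583
  hemisphere S, so the sign is −
  Lon: 15.19′ = 0.253167°; total 87.253167
  W → negative

1. -60.71245, -0.88183
2. -76.46758, 179.05117
3. 80.34195, 0.10600
4. -23.62258, -87.25317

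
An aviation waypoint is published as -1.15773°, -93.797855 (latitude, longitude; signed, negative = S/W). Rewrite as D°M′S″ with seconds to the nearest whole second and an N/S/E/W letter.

1°09′28″ S, 93°47′52″ W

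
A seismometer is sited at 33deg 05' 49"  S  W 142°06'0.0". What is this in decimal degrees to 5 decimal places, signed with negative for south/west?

-33.09694, -142.10000

Latitude: 33° + 5/60 + 49/3600 = 33 + 0.083333 + 0.013611 = 33.096944
hemisphere S, so the sign is −
λ: 6′ + 0″ = 6.00000′; 142 + 6.00000/60 = 142.100000
W ⇒ negate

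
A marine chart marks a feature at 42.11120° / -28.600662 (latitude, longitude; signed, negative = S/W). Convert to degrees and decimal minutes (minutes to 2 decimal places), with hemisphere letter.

42° 6.67′ N, 28° 36.04′ W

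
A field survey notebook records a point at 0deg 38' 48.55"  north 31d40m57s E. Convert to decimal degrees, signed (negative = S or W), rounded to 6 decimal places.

φ: 38′ + 48.55″ = 38.80917′; 0 + 38.80917/60 = 0.6468194
N ⇒ keep positive
λ: 31° + 40/60 + 57/3600 = 31 + 0.666667 + 0.015833 = 31.6825000
E → positive

0.646819, 31.682500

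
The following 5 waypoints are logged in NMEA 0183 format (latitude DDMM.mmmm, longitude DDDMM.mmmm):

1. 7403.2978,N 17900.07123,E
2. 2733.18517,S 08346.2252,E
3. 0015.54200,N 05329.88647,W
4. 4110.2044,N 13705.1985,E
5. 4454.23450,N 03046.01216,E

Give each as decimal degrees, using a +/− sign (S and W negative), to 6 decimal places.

1. 74.054963, 179.001187
2. -27.553086, 83.770420
3. 0.259033, -53.498108
4. 41.170073, 137.086642
5. 44.903908, 30.766869

Point 1:
  Latitude: split at 2 digits → 74° and 3.2978′; 74 + 3.2978/60 = 74.0549633
  N ⇒ keep positive
  λ: degrees = first 3 digits = 179, minutes = 0.07123; 179 + 0.07123/60 = 179.0011872
  E → positive
Point 2:
  Latitude: split at 2 digits → 27° and 33.18517′; 27 + 33.18517/60 = 27.5530862
  hemisphere S, so the sign is −
  Longitude: split at 3 digits → 083° and 46.2252′; 83 + 46.2252/60 = 83.7704200
  E → positive
Point 3:
  Latitude: split at 2 digits → 00° and 15.542′; 0 + 15.542/60 = 0.2590333
  N ⇒ keep positive
  Lon: degrees = first 3 digits = 53, minutes = 29.88647; 53 + 29.88647/60 = 53.4981078
  hemisphere W, so the sign is −
Point 4:
  φ: split at 2 digits → 41° and 10.2044′; 41 + 10.2044/60 = 41.1700733
  N → positive
  λ: degrees = first 3 digits = 137, minutes = 5.1985; 137 + 5.1985/60 = 137.0866417
  E ⇒ keep positive
Point 5:
  Latitude: degrees = first 2 digits = 44, minutes = 54.2345; 44 + 54.2345/60 = 44.9039083
  N → positive
  λ: split at 3 digits → 030° and 46.01216′; 30 + 46.01216/60 = 30.7668693
  E → positive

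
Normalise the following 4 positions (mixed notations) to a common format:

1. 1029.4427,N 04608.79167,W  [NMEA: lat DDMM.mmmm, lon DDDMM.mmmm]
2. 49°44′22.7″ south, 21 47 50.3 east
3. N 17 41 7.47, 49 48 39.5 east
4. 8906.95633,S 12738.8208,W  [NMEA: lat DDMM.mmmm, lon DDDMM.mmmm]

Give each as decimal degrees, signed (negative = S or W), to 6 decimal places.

Point 1:
  Lat: degrees = first 2 digits = 10, minutes = 29.4427; 10 + 29.4427/60 = 10.4907117
  N ⇒ keep positive
  λ: split at 3 digits → 046° and 8.79167′; 46 + 8.79167/60 = 46.1465278
  W ⇒ negate
Point 2:
  φ: 44′ + 22.7″ = 44.37833′; 49 + 44.37833/60 = 49.7396389
  S → negative
  λ: 21° + 47/60 + 50.3/3600 = 21 + 0.783333 + 0.013972 = 21.7973056
  E ⇒ keep positive
Point 3:
  φ: 41′ + 7.47″ = 41.12450′; 17 + 41.12450/60 = 17.6854083
  N → positive
  λ: 49° + 48/60 + 39.5/3600 = 49 + 0.800000 + 0.010972 = 49.8109722
  E ⇒ keep positive
Point 4:
  φ: split at 2 digits → 89° and 6.95633′; 89 + 6.95633/60 = 89.1159388
  hemisphere S, so the sign is −
  Longitude: degrees = first 3 digits = 127, minutes = 38.8208; 127 + 38.8208/60 = 127.6470133
  W ⇒ negate

1. 10.490712, -46.146528
2. -49.739639, 21.797306
3. 17.685408, 49.810972
4. -89.115939, -127.647013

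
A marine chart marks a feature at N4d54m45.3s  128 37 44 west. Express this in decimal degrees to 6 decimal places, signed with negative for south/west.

φ: 4 + 54/60 + 45.3/3600 = 4.9125833
N → positive
λ: 128° + 37/60 + 44/3600 = 128 + 0.616667 + 0.012222 = 128.6288889
hemisphere W, so the sign is −

4.912583, -128.628889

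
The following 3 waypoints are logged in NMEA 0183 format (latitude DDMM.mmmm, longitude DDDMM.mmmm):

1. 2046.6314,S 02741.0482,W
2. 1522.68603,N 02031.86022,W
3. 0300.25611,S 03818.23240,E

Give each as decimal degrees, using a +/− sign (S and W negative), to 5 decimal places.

Point 1:
  Latitude: split at 2 digits → 20° and 46.6314′; 20 + 46.6314/60 = 20.777190
  S ⇒ negate
  Lon: degrees = first 3 digits = 27, minutes = 41.0482; 27 + 41.0482/60 = 27.684137
  hemisphere W, so the sign is −
Point 2:
  Latitude: degrees = first 2 digits = 15, minutes = 22.68603; 15 + 22.68603/60 = 15.378101
  N → positive
  Lon: split at 3 digits → 020° and 31.86022′; 20 + 31.86022/60 = 20.531004
  hemisphere W, so the sign is −
Point 3:
  φ: split at 2 digits → 03° and 0.25611′; 3 + 0.25611/60 = 3.004269
  S → negative
  Longitude: degrees = first 3 digits = 38, minutes = 18.2324; 38 + 18.2324/60 = 38.303873
  E → positive

1. -20.77719, -27.68414
2. 15.37810, -20.53100
3. -3.00427, 38.30387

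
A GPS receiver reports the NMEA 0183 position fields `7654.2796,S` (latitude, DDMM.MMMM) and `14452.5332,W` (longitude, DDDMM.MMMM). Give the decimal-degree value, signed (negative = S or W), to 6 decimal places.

Lat: split at 2 digits → 76° and 54.2796′; 76 + 54.2796/60 = 76.9046600
S ⇒ negate
λ: split at 3 digits → 144° and 52.5332′; 144 + 52.5332/60 = 144.8755533
W ⇒ negate

-76.904660, -144.875553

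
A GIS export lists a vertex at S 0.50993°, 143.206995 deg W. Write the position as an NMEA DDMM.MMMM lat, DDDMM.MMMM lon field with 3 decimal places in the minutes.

0030.596,S / 14312.420,W

Lat: fractional part 0.509930 → 30.59580 minutes
λ: 143° + 0.206995 × 60 = 143° 12.41970′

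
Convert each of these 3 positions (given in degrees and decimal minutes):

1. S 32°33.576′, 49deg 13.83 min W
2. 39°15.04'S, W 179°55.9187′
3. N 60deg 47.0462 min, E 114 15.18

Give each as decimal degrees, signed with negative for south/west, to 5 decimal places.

1. -32.55960, -49.23050
2. -39.25067, -179.93198
3. 60.78410, 114.25300

Point 1:
  φ: 33.576′ = 0.559600°; total 32.559600
  S → negative
  Longitude: 13.83′ = 0.230500°; total 49.230500
  hemisphere W, so the sign is −
Point 2:
  Latitude: 15.04′ = 0.250667°; total 39.250667
  S ⇒ negate
  Lon: 55.9187′ = 0.931978°; total 179.931978
  W → negative
Point 3:
  Lat: 60 + 47.0462/60 = 60.784103
  N ⇒ keep positive
  λ: 114 + 15.18/60 = 114.253000
  E ⇒ keep positive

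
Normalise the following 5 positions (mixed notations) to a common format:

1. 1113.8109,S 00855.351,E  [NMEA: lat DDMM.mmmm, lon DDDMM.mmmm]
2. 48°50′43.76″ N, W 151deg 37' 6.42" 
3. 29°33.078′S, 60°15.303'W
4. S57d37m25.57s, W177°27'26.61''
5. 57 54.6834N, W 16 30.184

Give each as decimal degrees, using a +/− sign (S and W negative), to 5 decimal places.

1. -11.23018, 8.92252
2. 48.84549, -151.61845
3. -29.55130, -60.25505
4. -57.62377, -177.45739
5. 57.91139, -16.50307

Point 1:
  Latitude: degrees = first 2 digits = 11, minutes = 13.8109; 11 + 13.8109/60 = 11.230182
  hemisphere S, so the sign is −
  Lon: split at 3 digits → 008° and 55.351′; 8 + 55.351/60 = 8.922517
  E ⇒ keep positive
Point 2:
  Latitude: 50′ + 43.76″ = 50.72933′; 48 + 50.72933/60 = 48.845489
  N → positive
  Longitude: 151° + 37/60 + 6.42/3600 = 151 + 0.616667 + 0.001783 = 151.618450
  hemisphere W, so the sign is −
Point 3:
  Lat: 33.078′ = 0.551300°; total 29.551300
  hemisphere S, so the sign is −
  λ: 15.303′ = 0.255050°; total 60.255050
  hemisphere W, so the sign is −
Point 4:
  Lat: 57 + 37/60 + 25.57/3600 = 57.623769
  hemisphere S, so the sign is −
  Lon: 177° + 27/60 + 26.61/3600 = 177 + 0.450000 + 0.007392 = 177.457392
  hemisphere W, so the sign is −
Point 5:
  Latitude: 54.6834′ = 0.911390°; total 57.911390
  N → positive
  λ: 30.184′ = 0.503067°; total 16.503067
  W ⇒ negate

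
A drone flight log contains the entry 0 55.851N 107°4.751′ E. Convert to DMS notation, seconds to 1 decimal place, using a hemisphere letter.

0°55′51.1″ N, 107°04′45.1″ E

φ: 55.85100′ → 55′ and 0.85100 × 60 = 51.060″
λ: 4.75100′ → 4′ and 0.75100 × 60 = 45.060″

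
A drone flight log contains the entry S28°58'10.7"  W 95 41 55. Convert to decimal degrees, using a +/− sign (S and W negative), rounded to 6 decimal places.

φ: 58′ + 10.7″ = 58.17833′; 28 + 58.17833/60 = 28.9696389
hemisphere S, so the sign is −
Longitude: 95 + 41/60 + 55/3600 = 95.6986111
W ⇒ negate

-28.969639, -95.698611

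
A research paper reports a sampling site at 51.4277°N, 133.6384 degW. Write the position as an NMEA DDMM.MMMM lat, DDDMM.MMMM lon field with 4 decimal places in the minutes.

Lat: fractional part 0.427700 → 25.662000 minutes
Lon: 133° + 0.638400 × 60 = 133° 38.304000′

5125.6620,N / 13338.3040,W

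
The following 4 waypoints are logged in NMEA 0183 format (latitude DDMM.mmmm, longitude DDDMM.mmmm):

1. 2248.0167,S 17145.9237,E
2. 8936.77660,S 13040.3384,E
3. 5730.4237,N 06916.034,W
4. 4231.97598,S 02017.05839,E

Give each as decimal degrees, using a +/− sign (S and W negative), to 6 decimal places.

1. -22.800278, 171.765395
2. -89.612943, 130.672307
3. 57.507062, -69.267233
4. -42.532933, 20.284307

Point 1:
  φ: split at 2 digits → 22° and 48.0167′; 22 + 48.0167/60 = 22.8002783
  hemisphere S, so the sign is −
  λ: degrees = first 3 digits = 171, minutes = 45.9237; 171 + 45.9237/60 = 171.7653950
  E ⇒ keep positive
Point 2:
  Latitude: degrees = first 2 digits = 89, minutes = 36.7766; 89 + 36.7766/60 = 89.6129433
  S → negative
  λ: split at 3 digits → 130° and 40.3384′; 130 + 40.3384/60 = 130.6723067
  E ⇒ keep positive
Point 3:
  Lat: degrees = first 2 digits = 57, minutes = 30.4237; 57 + 30.4237/60 = 57.5070617
  N ⇒ keep positive
  λ: degrees = first 3 digits = 69, minutes = 16.034; 69 + 16.034/60 = 69.2672333
  W ⇒ negate
Point 4:
  Latitude: degrees = first 2 digits = 42, minutes = 31.97598; 42 + 31.97598/60 = 42.5329330
  S ⇒ negate
  λ: split at 3 digits → 020° and 17.05839′; 20 + 17.05839/60 = 20.2843065
  E → positive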